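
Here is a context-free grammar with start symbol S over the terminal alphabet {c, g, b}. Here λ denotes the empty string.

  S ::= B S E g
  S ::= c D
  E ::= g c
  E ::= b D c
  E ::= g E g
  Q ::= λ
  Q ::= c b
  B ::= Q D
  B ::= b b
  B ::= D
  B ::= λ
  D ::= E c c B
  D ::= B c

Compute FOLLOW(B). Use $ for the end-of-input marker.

{$, b, c, g}

FIRST(E): from E::=g c we get {g}; from E::=b D c we get {b}; from E::=g E g we get {g}. So FIRST(E) = {b, g}.
FIRST(Q): from Q::=λ we get {λ}; from Q::=c b we get {c}. So FIRST(Q) = {λ, c}.
FIRST(S): from S::=B S E g we get {b, c, g}; from S::=c D we get {c}. So FIRST(S) = {b, c, g}.
FIRST(B): from B::=Q D we get {b, c, g}; from B::=b b we get {b}; from B::=D we get {b, c, g}; from B::=λ we get {λ}. So FIRST(B) = {λ, b, c, g}.
FIRST(D): from D::=E c c B we get {b, g}; from D::=B c we get {b, c, g}. So FIRST(D) = {b, c, g}.
FOLLOW(S) includes $ since S is the start symbol.
FOLLOW(S): in S::=B S E g, S is followed by E g with FIRST {b, g}. Thus FOLLOW(S) = {$, b, g}.
FOLLOW(E): in S::=B S E g, E is followed by g with FIRST {g}; in E::=g E g, E is followed by g with FIRST {g}; in D::=E c c B, E is followed by c c B with FIRST {c}. Thus FOLLOW(E) = {c, g}.
FOLLOW(Q): in B::=Q D, Q is followed by D with FIRST {b, c, g}. Thus FOLLOW(Q) = {b, c, g}.
FOLLOW(B): in S::=B S E g, B is followed by S E g with FIRST {b, c, g}; in D::=E c c B, the suffix after B is empty, so FOLLOW(B) ⊇ FOLLOW(D) = {$, b, c, g}; in D::=B c, B is followed by c with FIRST {c}. Thus FOLLOW(B) = {$, b, c, g}.
FOLLOW(D): in S::=c D, the suffix after D is empty, so FOLLOW(D) ⊇ FOLLOW(S) = {$, b, g}; in E::=b D c, D is followed by c with FIRST {c}; in B::=Q D, the suffix after D is empty, so FOLLOW(D) ⊇ FOLLOW(B) = {$, b, c, g}; in B::=D, the suffix after D is empty, so FOLLOW(D) ⊇ FOLLOW(B) = {$, b, c, g}. Thus FOLLOW(D) = {$, b, c, g}.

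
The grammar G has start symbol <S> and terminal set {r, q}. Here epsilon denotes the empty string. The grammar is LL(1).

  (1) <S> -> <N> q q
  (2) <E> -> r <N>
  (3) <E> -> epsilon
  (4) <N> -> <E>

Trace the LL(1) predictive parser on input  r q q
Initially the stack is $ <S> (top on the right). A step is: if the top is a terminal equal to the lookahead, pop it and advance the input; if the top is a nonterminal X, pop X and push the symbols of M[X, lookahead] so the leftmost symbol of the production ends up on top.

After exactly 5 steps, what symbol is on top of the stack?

     Stack        Input    Action
  1  $ <S>        r q q $  expand <S> -> <N> q q
  2  $ q q <N>    r q q $  expand <N> -> <E>
  3  $ q q <E>    r q q $  expand <E> -> r <N>
  4  $ q q <N> r  r q q $  match r
  5  $ q q <N>    q q $    expand <N> -> <E>
Stack after step 5: $ q q <E> (top = <E>).

<E>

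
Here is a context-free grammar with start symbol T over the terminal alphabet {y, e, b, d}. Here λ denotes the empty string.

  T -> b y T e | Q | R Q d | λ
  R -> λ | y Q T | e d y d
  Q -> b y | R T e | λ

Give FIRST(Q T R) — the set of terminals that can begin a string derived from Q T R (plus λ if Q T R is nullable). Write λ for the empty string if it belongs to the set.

FIRST(R): from R->λ we get {λ}; from R->y Q T we get {y}; from R->e d y d we get {e}. So FIRST(R) = {λ, e, y}.
FIRST(T): from T->b y T e we get {b}; from T->Q we get {λ, b, d, e, y}; from T->R Q d we get {b, d, e, y}; from T->λ we get {λ}. So FIRST(T) = {λ, b, d, e, y}.
FIRST(Q): from Q->b y we get {b}; from Q->R T e we get {b, d, e, y}; from Q->λ we get {λ}. So FIRST(Q) = {λ, b, d, e, y}.
FIRST(Q T R): take FIRST of each symbol in turn, carrying on past any symbol whose FIRST contains λ; result {λ, b, d, e, y}.

{λ, b, d, e, y}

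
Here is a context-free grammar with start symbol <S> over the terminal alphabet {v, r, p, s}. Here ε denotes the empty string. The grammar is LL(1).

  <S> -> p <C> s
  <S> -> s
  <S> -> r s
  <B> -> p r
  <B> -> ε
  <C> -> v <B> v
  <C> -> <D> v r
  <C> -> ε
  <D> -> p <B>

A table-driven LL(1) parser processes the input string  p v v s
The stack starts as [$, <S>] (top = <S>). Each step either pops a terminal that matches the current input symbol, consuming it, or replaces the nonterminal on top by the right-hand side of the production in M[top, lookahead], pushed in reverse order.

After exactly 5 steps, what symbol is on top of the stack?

step 1: stack=$ <S>  input=p v v s $  — expand <S> -> p <C> s
step 2: stack=$ s <C> p  input=p v v s $  — match p
step 3: stack=$ s <C>  input=v v s $  — expand <C> -> v <B> v
step 4: stack=$ s v <B> v  input=v v s $  — match v
step 5: stack=$ s v <B>  input=v s $  — expand <B> -> ε
Stack after step 5: $ s v (top = v).

v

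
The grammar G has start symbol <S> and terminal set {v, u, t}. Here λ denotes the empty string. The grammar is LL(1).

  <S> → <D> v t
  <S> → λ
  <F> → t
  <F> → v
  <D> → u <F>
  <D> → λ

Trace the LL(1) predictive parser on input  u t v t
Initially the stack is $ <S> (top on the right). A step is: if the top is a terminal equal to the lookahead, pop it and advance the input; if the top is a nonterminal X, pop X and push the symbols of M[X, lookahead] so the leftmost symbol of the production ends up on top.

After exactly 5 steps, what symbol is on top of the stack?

v

step 1: stack=$ <S>  input=u t v t $  — expand <S> → <D> v t
step 2: stack=$ t v <D>  input=u t v t $  — expand <D> → u <F>
step 3: stack=$ t v <F> u  input=u t v t $  — match u
step 4: stack=$ t v <F>  input=t v t $  — expand <F> → t
step 5: stack=$ t v t  input=t v t $  — match t
Stack after step 5: $ t v (top = v).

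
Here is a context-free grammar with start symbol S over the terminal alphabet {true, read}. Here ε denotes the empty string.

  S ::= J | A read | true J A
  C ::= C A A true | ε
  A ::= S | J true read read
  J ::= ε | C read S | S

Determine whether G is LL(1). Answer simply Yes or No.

No

FIRST(S) = {ε, read, true}
FIRST(C) = {ε, read, true}
FIRST(A) = {ε, read, true}
FIRST(J) = {ε, read, true}
FOLLOW(S) = {$, read, true}
FOLLOW(C) = {read, true}
FOLLOW(A) = {$, read, true}
FOLLOW(J) = {$, read, true}
Cell M[A, read] receives both A ::= S and A ::= J true read read — the grammar is not LL(1).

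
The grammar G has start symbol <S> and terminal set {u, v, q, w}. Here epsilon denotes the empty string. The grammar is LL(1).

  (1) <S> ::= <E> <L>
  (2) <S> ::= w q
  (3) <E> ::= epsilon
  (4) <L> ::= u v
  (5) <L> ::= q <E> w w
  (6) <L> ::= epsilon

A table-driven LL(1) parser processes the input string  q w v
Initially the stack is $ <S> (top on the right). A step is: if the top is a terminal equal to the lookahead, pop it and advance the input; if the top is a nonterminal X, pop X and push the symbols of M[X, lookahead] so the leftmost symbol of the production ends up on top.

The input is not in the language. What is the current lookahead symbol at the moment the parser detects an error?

step 1: stack=$ <S>  input=q w v $  — expand <S> ::= <E> <L>
step 2: stack=$ <L> <E>  input=q w v $  — expand <E> ::= epsilon
step 3: stack=$ <L>  input=q w v $  — expand <L> ::= q <E> w w
step 4: stack=$ w w <E> q  input=q w v $  — match q
step 5: stack=$ w w <E>  input=w v $  — expand <E> ::= epsilon
step 6: stack=$ w w  input=w v $  — match w
step 7: stack=$ w  input=v $  — error: top is terminal w but lookahead is v

v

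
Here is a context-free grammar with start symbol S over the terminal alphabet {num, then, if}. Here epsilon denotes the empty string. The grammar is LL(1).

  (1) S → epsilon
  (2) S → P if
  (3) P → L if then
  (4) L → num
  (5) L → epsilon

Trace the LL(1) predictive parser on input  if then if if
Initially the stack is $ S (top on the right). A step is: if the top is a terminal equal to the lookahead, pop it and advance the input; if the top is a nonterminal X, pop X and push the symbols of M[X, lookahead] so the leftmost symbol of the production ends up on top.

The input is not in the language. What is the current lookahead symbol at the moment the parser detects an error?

if

step 1: stack=$ S  input=if then if if $  — expand S → P if
step 2: stack=$ if P  input=if then if if $  — expand P → L if then
step 3: stack=$ if then if L  input=if then if if $  — expand L → epsilon
step 4: stack=$ if then if  input=if then if if $  — match if
step 5: stack=$ if then  input=then if if $  — match then
step 6: stack=$ if  input=if if $  — match if
step 7: stack=$  input=if $  — error: stack empty but input remains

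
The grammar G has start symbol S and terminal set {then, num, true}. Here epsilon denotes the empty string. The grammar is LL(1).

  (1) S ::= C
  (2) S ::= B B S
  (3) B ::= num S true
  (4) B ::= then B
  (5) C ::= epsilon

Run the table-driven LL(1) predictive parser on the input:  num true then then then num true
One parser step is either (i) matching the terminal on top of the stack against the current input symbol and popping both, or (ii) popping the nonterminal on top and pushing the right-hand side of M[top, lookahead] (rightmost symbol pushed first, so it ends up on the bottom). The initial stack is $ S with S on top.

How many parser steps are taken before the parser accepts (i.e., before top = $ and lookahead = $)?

19

step 1: stack=$ S  input=num true then then then num true $  — expand S ::= B B S
step 2: stack=$ S B B  input=num true then then then num true $  — expand B ::= num S true
step 3: stack=$ S B true S num  input=num true then then then num true $  — match num
step 4: stack=$ S B true S  input=true then then then num true $  — expand S ::= C
step 5: stack=$ S B true C  input=true then then then num true $  — expand C ::= epsilon
step 6: stack=$ S B true  input=true then then then num true $  — match true
step 7: stack=$ S B  input=then then then num true $  — expand B ::= then B
step 8: stack=$ S B then  input=then then then num true $  — match then
step 9: stack=$ S B  input=then then num true $  — expand B ::= then B
step 10: stack=$ S B then  input=then then num true $  — match then
step 11: stack=$ S B  input=then num true $  — expand B ::= then B
step 12: stack=$ S B then  input=then num true $  — match then
step 13: stack=$ S B  input=num true $  — expand B ::= num S true
step 14: stack=$ S true S num  input=num true $  — match num
step 15: stack=$ S true S  input=true $  — expand S ::= C
step 16: stack=$ S true C  input=true $  — expand C ::= epsilon
step 17: stack=$ S true  input=true $  — match true
step 18: stack=$ S  input=$  — expand S ::= C
step 19: stack=$ C  input=$  — expand C ::= epsilon
Accept reached after 19 steps.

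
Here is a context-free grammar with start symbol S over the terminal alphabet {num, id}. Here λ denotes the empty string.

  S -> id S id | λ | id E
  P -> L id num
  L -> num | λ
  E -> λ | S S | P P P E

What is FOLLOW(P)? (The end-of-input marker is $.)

FIRST(S): from S->id S id we get {id}; from S->λ we get {λ}; from S->id E we get {id}. So FIRST(S) = {λ, id}.
FIRST(L): from L->num we get {num}; from L->λ we get {λ}. So FIRST(L) = {λ, num}.
FIRST(P): from P->L id num we get {id, num}. So FIRST(P) = {id, num}.
FIRST(E): from E->λ we get {λ}; from E->S S we get {λ, id}; from E->P P P E we get {id, num}. So FIRST(E) = {λ, id, num}.
FOLLOW(S) includes $ since S is the start symbol.
FOLLOW(L): in P->L id num, L is followed by id num with FIRST {id}. Thus FOLLOW(L) = {id}.
FOLLOW(S): in S->id S id, S is followed by id with FIRST {id}; in E->S S (occurrence 1), S is followed by S with FIRST {λ, id}; in E->S S (occurrence 1), the suffix after S is nullable, so FOLLOW(S) ⊇ FOLLOW(E) = {$, id}; in E->S S (occurrence 2), the suffix after S is empty, so FOLLOW(S) ⊇ FOLLOW(E) = {$, id}. Thus FOLLOW(S) = {$, id}.
FOLLOW(E): in S->id E, the suffix after E is empty, so FOLLOW(E) ⊇ FOLLOW(S) = {$, id}; in E->P P P E, the suffix after E is empty (adds nothing new). Thus FOLLOW(E) = {$, id}.
FOLLOW(P): in E->P P P E (occurrence 1), P is followed by P P E with FIRST {id, num}; in E->P P P E (occurrence 2), P is followed by P E with FIRST {id, num}; in E->P P P E (occurrence 3), P is followed by E with FIRST {λ, id, num}; in E->P P P E (occurrence 3), the suffix after P is nullable, so FOLLOW(P) ⊇ FOLLOW(E) = {$, id}. Thus FOLLOW(P) = {$, id, num}.

{$, id, num}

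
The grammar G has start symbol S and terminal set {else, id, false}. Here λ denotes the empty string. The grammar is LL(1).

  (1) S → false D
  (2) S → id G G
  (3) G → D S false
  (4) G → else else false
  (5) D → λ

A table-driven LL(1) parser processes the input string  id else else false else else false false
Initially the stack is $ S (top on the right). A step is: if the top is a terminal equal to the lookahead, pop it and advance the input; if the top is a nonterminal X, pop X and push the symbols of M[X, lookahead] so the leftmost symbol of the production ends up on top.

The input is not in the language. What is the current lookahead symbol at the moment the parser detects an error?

step 1: stack=$ S  input=id else else false else else false false $  — expand S → id G G
step 2: stack=$ G G id  input=id else else false else else false false $  — match id
step 3: stack=$ G G  input=else else false else else false false $  — expand G → else else false
step 4: stack=$ G false else else  input=else else false else else false false $  — match else
step 5: stack=$ G false else  input=else false else else false false $  — match else
step 6: stack=$ G false  input=false else else false false $  — match false
step 7: stack=$ G  input=else else false false $  — expand G → else else false
step 8: stack=$ false else else  input=else else false false $  — match else
step 9: stack=$ false else  input=else false false $  — match else
step 10: stack=$ false  input=false false $  — match false
step 11: stack=$  input=false $  — error: stack empty but input remains

false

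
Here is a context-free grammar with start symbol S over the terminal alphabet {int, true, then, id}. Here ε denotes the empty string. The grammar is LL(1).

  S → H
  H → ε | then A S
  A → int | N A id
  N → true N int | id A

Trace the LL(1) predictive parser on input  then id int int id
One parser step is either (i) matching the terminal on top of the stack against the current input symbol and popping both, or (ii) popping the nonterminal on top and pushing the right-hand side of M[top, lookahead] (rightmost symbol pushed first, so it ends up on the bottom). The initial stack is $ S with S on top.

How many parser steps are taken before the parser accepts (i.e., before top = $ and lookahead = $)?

step 1: stack=$ S  input=then id int int id $  — expand S → H
step 2: stack=$ H  input=then id int int id $  — expand H → then A S
step 3: stack=$ S A then  input=then id int int id $  — match then
step 4: stack=$ S A  input=id int int id $  — expand A → N A id
step 5: stack=$ S id A N  input=id int int id $  — expand N → id A
step 6: stack=$ S id A A id  input=id int int id $  — match id
step 7: stack=$ S id A A  input=int int id $  — expand A → int
step 8: stack=$ S id A int  input=int int id $  — match int
step 9: stack=$ S id A  input=int id $  — expand A → int
step 10: stack=$ S id int  input=int id $  — match int
step 11: stack=$ S id  input=id $  — match id
step 12: stack=$ S  input=$  — expand S → H
step 13: stack=$ H  input=$  — expand H → ε
Accept reached after 13 steps.

13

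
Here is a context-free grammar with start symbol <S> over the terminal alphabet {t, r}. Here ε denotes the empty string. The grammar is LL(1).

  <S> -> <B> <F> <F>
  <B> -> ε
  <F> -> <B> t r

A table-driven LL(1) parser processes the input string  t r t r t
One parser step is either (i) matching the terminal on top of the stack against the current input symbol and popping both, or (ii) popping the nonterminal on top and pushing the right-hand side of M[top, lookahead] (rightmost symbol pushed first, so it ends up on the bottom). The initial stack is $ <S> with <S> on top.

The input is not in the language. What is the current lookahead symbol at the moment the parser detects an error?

t

step 1: stack=$ <S>  input=t r t r t $  — expand <S> -> <B> <F> <F>
step 2: stack=$ <F> <F> <B>  input=t r t r t $  — expand <B> -> ε
step 3: stack=$ <F> <F>  input=t r t r t $  — expand <F> -> <B> t r
step 4: stack=$ <F> r t <B>  input=t r t r t $  — expand <B> -> ε
step 5: stack=$ <F> r t  input=t r t r t $  — match t
step 6: stack=$ <F> r  input=r t r t $  — match r
step 7: stack=$ <F>  input=t r t $  — expand <F> -> <B> t r
step 8: stack=$ r t <B>  input=t r t $  — expand <B> -> ε
step 9: stack=$ r t  input=t r t $  — match t
step 10: stack=$ r  input=r t $  — match r
step 11: stack=$  input=t $  — error: stack empty but input remains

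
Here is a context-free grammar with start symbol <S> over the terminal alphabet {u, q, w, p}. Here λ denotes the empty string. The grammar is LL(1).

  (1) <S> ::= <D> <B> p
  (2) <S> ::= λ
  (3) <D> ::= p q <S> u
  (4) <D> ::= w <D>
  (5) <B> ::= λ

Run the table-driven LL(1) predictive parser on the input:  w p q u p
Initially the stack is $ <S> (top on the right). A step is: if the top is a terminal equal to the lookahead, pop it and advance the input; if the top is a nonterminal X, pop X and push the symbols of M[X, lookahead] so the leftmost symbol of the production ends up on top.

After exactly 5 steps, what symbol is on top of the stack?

     Stack              Input        Action
  1  $ <S>              w p q u p $  expand <S> ::= <D> <B> p
  2  $ p <B> <D>        w p q u p $  expand <D> ::= w <D>
  3  $ p <B> <D> w      w p q u p $  match w
  4  $ p <B> <D>        p q u p $    expand <D> ::= p q <S> u
  5  $ p <B> u <S> q p  p q u p $    match p
Stack after step 5: $ p <B> u <S> q (top = q).

q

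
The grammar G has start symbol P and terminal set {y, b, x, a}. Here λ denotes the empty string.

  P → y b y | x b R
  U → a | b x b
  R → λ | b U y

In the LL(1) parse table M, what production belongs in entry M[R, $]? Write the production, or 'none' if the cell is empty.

R → λ

FIRST(P) = {x, y}
FIRST(U) = {a, b}
FIRST(R) = {λ, b}
FOLLOW(P) includes $ since P is the start symbol.
FOLLOW(P): P appears on no right-hand side. Thus FOLLOW(P) = {$}.
FOLLOW(R): in P→x b R, the suffix after R is empty, so FOLLOW(R) ⊇ FOLLOW(P) = {$}. Thus FOLLOW(R) = {$}.
For R → λ: FIRST(λ) = {λ}, so it goes in M[R, t] for t ∈ {}; since λ ∈ FIRST, also for every t ∈ FOLLOW(R) = {$}.
For R → b U y: FIRST(b U y) = {b}, so it goes in M[R, t] for t ∈ {b}.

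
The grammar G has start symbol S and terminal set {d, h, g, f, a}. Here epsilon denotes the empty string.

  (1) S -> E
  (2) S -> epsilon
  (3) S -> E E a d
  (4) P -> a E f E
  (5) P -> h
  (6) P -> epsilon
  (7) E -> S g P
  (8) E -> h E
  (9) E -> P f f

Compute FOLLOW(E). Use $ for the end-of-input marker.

{$, a, f, g, h}

FIRST(P) = {epsilon, a, h}
FIRST(S) = {epsilon, a, f, g, h}  (via E, E E a d)
FIRST(E) = {a, f, g, h}  (via S g P, P f f)
FOLLOW(S) includes $ since S is the start symbol.
FOLLOW(S): in E->S g P, S is followed by g P with FIRST {g}. Thus FOLLOW(S) = {$, g}.
FOLLOW(P): in E->S g P, the suffix after P is empty, so FOLLOW(P) ⊇ FOLLOW(E) = {$, a, f, g, h}; in E->P f f, P is followed by f f with FIRST {f}. Thus FOLLOW(P) = {$, a, f, g, h}.
FOLLOW(E): in S->E, the suffix after E is empty, so FOLLOW(E) ⊇ FOLLOW(S) = {$, g}; in S->E E a d (occurrence 1), E is followed by E a d with FIRST {a, f, g, h}; in S->E E a d (occurrence 2), E is followed by a d with FIRST {a}; in P->a E f E (occurrence 1), E is followed by f E with FIRST {f}; in P->a E f E (occurrence 2), the suffix after E is empty, so FOLLOW(E) ⊇ FOLLOW(P) = {$, a, f, g, h}; in E->h E, the suffix after E is empty (adds nothing new). Thus FOLLOW(E) = {$, a, f, g, h}.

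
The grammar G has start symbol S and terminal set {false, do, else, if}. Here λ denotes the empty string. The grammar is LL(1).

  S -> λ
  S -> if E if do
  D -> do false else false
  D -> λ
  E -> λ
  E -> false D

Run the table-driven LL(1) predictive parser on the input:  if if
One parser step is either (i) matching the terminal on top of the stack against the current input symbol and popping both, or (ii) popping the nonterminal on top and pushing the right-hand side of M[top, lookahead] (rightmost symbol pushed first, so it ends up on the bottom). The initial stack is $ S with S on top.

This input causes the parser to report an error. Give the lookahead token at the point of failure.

$

step 1: stack=$ S  input=if if $  — expand S -> if E if do
step 2: stack=$ do if E if  input=if if $  — match if
step 3: stack=$ do if E  input=if $  — expand E -> λ
step 4: stack=$ do if  input=if $  — match if
step 5: stack=$ do  input=$  — error: top is terminal do but lookahead is $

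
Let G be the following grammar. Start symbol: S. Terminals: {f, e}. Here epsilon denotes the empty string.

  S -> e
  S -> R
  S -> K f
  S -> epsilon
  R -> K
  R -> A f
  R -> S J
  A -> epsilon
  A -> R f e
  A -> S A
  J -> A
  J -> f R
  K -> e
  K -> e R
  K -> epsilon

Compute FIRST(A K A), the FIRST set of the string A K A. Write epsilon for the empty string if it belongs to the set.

FIRST(K): from K->e we get {e}; from K->e R we get {e}; from K->epsilon we get {epsilon}. So FIRST(K) = {epsilon, e}.
FIRST(S): from S->e we get {e}; from S->R we get {epsilon, e, f}; from S->K f we get {e, f}; from S->epsilon we get {epsilon}. So FIRST(S) = {epsilon, e, f}.
FIRST(R): from R->K we get {epsilon, e}; from R->A f we get {e, f}; from R->S J we get {epsilon, e, f}. So FIRST(R) = {epsilon, e, f}.
FIRST(A): from A->epsilon we get {epsilon}; from A->R f e we get {e, f}; from A->S A we get {epsilon, e, f}. So FIRST(A) = {epsilon, e, f}.
FIRST(J): from J->A we get {epsilon, e, f}; from J->f R we get {f}. So FIRST(J) = {epsilon, e, f}.
FIRST(A K A): take FIRST of each symbol in turn, carrying on past any symbol whose FIRST contains epsilon; result {epsilon, e, f}.

{epsilon, e, f}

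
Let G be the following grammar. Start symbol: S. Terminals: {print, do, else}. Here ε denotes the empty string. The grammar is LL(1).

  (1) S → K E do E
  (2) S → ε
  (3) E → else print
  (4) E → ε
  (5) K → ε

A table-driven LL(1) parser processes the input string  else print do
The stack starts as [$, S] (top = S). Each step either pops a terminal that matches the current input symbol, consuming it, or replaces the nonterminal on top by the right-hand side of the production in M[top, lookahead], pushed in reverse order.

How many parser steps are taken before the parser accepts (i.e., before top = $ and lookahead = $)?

7

     Stack              Input            Action
  1  $ S                else print do $  expand S → K E do E
  2  $ E do E K         else print do $  expand K → ε
  3  $ E do E           else print do $  expand E → else print
  4  $ E do print else  else print do $  match else
  5  $ E do print       print do $       match print
  6  $ E do             do $             match do
  7  $ E                $                expand E → ε
Accept reached after 7 steps.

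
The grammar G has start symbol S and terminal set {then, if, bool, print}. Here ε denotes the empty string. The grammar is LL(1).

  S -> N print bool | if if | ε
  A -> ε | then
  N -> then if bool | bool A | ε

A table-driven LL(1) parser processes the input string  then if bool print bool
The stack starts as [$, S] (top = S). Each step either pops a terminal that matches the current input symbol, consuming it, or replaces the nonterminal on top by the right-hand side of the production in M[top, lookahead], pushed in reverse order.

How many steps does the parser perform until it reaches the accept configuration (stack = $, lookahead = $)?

7

     Stack                      Input                      Action
  1  $ S                        then if bool print bool $  expand S -> N print bool
  2  $ bool print N             then if bool print bool $  expand N -> then if bool
  3  $ bool print bool if then  then if bool print bool $  match then
  4  $ bool print bool if       if bool print bool $       match if
  5  $ bool print bool          bool print bool $          match bool
  6  $ bool print               print bool $               match print
  7  $ bool                     bool $                     match bool
Accept reached after 7 steps.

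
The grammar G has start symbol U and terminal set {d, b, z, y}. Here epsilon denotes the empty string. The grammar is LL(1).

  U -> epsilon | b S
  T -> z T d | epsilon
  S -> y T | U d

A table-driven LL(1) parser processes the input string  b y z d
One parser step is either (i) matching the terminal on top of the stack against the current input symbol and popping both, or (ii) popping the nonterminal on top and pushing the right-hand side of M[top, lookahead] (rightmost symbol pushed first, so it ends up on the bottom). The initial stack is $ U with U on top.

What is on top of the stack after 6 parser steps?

T

     Stack    Input      Action
  1  $ U      b y z d $  expand U -> b S
  2  $ S b    b y z d $  match b
  3  $ S      y z d $    expand S -> y T
  4  $ T y    y z d $    match y
  5  $ T      z d $      expand T -> z T d
  6  $ d T z  z d $      match z
Stack after step 6: $ d T (top = T).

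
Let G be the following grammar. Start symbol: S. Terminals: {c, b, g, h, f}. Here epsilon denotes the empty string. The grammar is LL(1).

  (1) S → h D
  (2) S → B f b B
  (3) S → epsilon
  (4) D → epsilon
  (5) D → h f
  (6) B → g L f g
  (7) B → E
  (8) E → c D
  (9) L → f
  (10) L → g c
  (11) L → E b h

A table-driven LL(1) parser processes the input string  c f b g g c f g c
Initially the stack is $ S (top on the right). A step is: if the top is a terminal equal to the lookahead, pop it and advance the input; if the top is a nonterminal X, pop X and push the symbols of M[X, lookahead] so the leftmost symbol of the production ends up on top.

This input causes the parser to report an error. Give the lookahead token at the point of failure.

      Stack        Input                Action
   1  $ S          c f b g g c f g c $  expand S → B f b B
   2  $ B b f B    c f b g g c f g c $  expand B → E
   3  $ B b f E    c f b g g c f g c $  expand E → c D
   4  $ B b f D c  c f b g g c f g c $  match c
   5  $ B b f D    f b g g c f g c $    expand D → epsilon
   6  $ B b f      f b g g c f g c $    match f
   7  $ B b        b g g c f g c $      match b
   8  $ B          g g c f g c $        expand B → g L f g
   9  $ g f L g    g g c f g c $        match g
  10  $ g f L      g c f g c $          expand L → g c
  11  $ g f c g    g c f g c $          match g
  12  $ g f c      c f g c $            match c
  13  $ g f        f g c $              match f
  14  $ g          g c $                match g
  15  $            c $                  error: stack empty but input remains

c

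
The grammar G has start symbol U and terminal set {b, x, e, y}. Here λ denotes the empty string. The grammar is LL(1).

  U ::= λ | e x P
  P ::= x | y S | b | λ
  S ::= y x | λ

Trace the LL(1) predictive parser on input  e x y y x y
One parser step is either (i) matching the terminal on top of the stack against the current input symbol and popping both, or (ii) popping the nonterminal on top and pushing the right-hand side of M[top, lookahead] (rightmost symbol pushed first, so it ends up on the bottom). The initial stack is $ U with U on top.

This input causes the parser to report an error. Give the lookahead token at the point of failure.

y

step 1: stack=$ U  input=e x y y x y $  — expand U ::= e x P
step 2: stack=$ P x e  input=e x y y x y $  — match e
step 3: stack=$ P x  input=x y y x y $  — match x
step 4: stack=$ P  input=y y x y $  — expand P ::= y S
step 5: stack=$ S y  input=y y x y $  — match y
step 6: stack=$ S  input=y x y $  — expand S ::= y x
step 7: stack=$ x y  input=y x y $  — match y
step 8: stack=$ x  input=x y $  — match x
step 9: stack=$  input=y $  — error: stack empty but input remains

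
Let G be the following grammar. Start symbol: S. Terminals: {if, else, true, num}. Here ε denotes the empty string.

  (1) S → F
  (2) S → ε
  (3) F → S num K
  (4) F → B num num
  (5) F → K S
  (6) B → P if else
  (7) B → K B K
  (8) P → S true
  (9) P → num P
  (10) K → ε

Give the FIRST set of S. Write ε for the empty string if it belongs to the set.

FIRST(K): from K→ε we get {ε}. So FIRST(K) = {ε}.
FIRST(S): from S→F we get {ε, num, true}; from S→ε we get {ε}. So FIRST(S) = {ε, num, true}.
FIRST(P): from P→S true we get {num, true}; from P→num P we get {num}. So FIRST(P) = {num, true}.
FIRST(B): from B→P if else we get {num, true}; from B→K B K we get {num, true}. So FIRST(B) = {num, true}.
FIRST(F): from F→S num K we get {num, true}; from F→B num num we get {num, true}; from F→K S we get {ε, num, true}. So FIRST(F) = {ε, num, true}.

{ε, num, true}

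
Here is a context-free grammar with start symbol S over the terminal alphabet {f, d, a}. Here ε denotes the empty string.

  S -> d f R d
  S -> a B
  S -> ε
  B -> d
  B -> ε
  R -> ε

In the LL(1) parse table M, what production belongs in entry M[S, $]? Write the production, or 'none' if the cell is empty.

FIRST(S): from S->d f R d we get {d}; from S->a B we get {a}; from S->ε we get {ε}. So FIRST(S) = {ε, a, d}.
FIRST(B): from B->d we get {d}; from B->ε we get {ε}. So FIRST(B) = {ε, d}.
FIRST(R): from R->ε we get {ε}. So FIRST(R) = {ε}.
FOLLOW(S) includes $ since S is the start symbol.
FOLLOW(S): S appears on no right-hand side. Thus FOLLOW(S) = {$}.
For S -> d f R d: FIRST(d f R d) = {d}, so it goes in M[S, t] for t ∈ {d}.
For S -> a B: FIRST(a B) = {a}, so it goes in M[S, t] for t ∈ {a}.
For S -> ε: FIRST(ε) = {ε}, so it goes in M[S, t] for t ∈ {}; since ε ∈ FIRST, also for every t ∈ FOLLOW(S) = {$}.

S -> ε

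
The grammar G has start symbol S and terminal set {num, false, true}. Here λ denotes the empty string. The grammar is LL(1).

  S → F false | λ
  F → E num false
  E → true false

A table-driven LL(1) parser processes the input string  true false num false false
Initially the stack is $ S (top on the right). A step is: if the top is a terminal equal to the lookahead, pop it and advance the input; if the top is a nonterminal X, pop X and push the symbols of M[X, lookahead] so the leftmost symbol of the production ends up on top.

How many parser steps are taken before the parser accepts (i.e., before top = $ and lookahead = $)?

     Stack                         Input                         Action
  1  $ S                           true false num false false $  expand S → F false
  2  $ false F                     true false num false false $  expand F → E num false
  3  $ false false num E           true false num false false $  expand E → true false
  4  $ false false num false true  true false num false false $  match true
  5  $ false false num false       false num false false $       match false
  6  $ false false num             num false false $             match num
  7  $ false false                 false false $                 match false
  8  $ false                       false $                       match false
Accept reached after 8 steps.

8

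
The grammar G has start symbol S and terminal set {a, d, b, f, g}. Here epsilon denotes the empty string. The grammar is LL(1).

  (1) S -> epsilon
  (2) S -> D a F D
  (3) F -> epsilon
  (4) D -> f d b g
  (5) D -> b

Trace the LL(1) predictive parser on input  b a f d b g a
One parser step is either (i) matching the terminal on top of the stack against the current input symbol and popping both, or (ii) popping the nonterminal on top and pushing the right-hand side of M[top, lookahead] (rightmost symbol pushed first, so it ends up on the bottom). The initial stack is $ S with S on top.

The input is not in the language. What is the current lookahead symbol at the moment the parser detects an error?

step 1: stack=$ S  input=b a f d b g a $  — expand S -> D a F D
step 2: stack=$ D F a D  input=b a f d b g a $  — expand D -> b
step 3: stack=$ D F a b  input=b a f d b g a $  — match b
step 4: stack=$ D F a  input=a f d b g a $  — match a
step 5: stack=$ D F  input=f d b g a $  — expand F -> epsilon
step 6: stack=$ D  input=f d b g a $  — expand D -> f d b g
step 7: stack=$ g b d f  input=f d b g a $  — match f
step 8: stack=$ g b d  input=d b g a $  — match d
step 9: stack=$ g b  input=b g a $  — match b
step 10: stack=$ g  input=g a $  — match g
step 11: stack=$  input=a $  — error: stack empty but input remains

a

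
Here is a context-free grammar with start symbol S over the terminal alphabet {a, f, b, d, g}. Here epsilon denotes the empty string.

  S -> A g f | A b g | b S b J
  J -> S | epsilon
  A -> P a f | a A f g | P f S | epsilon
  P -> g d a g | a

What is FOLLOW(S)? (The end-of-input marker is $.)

FIRST(P) = {a, g}
FIRST(A) = {epsilon, a, g}  (via P a f, P f S)
FIRST(S) = {a, b, g}  (via A g f, A b g)
FIRST(J) = {epsilon, a, b, g}  (via S)
FOLLOW(S) includes $ since S is the start symbol.
FOLLOW(A): in S->A g f, A is followed by g f with FIRST {g}; in S->A b g, A is followed by b g with FIRST {b}; in A->a A f g, A is followed by f g with FIRST {f}. Thus FOLLOW(A) = {b, f, g}.
FOLLOW(P): in A->P a f, P is followed by a f with FIRST {a}; in A->P f S, P is followed by f S with FIRST {f}. Thus FOLLOW(P) = {a, f}.
FOLLOW(S): in S->b S b J, S is followed by b J with FIRST {b}; in J->S, the suffix after S is empty, so FOLLOW(S) ⊇ FOLLOW(J) = {$, b, f, g}; in A->P f S, the suffix after S is empty, so FOLLOW(S) ⊇ FOLLOW(A) = {b, f, g}. Thus FOLLOW(S) = {$, b, f, g}.
FOLLOW(J): in S->b S b J, the suffix after J is empty, so FOLLOW(J) ⊇ FOLLOW(S) = {$, b, f, g}. Thus FOLLOW(J) = {$, b, f, g}.

{$, b, f, g}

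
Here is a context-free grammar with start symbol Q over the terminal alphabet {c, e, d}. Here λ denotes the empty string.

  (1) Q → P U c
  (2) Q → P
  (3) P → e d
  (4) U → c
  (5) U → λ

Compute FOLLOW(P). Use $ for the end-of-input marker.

FIRST(P): from P→e d we get {e}. So FIRST(P) = {e}.
FIRST(U): from U→c we get {c}; from U→λ we get {λ}. So FIRST(U) = {λ, c}.
FIRST(Q): from Q→P U c we get {e}; from Q→P we get {e}. So FIRST(Q) = {e}.
FOLLOW(Q) includes $ since Q is the start symbol.
FOLLOW(Q): Q appears on no right-hand side. Thus FOLLOW(Q) = {$}.
FOLLOW(P): in Q→P U c, P is followed by U c with FIRST {c}; in Q→P, the suffix after P is empty, so FOLLOW(P) ⊇ FOLLOW(Q) = {$}. Thus FOLLOW(P) = {$, c}.
FOLLOW(U): in Q→P U c, U is followed by c with FIRST {c}. Thus FOLLOW(U) = {c}.

{$, c}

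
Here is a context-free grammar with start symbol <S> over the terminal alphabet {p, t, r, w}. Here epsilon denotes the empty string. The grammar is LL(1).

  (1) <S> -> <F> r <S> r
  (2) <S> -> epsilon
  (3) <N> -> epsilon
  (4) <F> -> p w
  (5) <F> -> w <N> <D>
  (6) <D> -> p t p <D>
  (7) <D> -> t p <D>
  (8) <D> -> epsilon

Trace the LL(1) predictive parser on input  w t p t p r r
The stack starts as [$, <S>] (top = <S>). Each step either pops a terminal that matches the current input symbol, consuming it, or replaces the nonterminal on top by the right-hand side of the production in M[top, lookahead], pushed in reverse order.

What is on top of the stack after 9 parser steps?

p

step 1: stack=$ <S>  input=w t p t p r r $  — expand <S> -> <F> r <S> r
step 2: stack=$ r <S> r <F>  input=w t p t p r r $  — expand <F> -> w <N> <D>
step 3: stack=$ r <S> r <D> <N> w  input=w t p t p r r $  — match w
step 4: stack=$ r <S> r <D> <N>  input=t p t p r r $  — expand <N> -> epsilon
step 5: stack=$ r <S> r <D>  input=t p t p r r $  — expand <D> -> t p <D>
step 6: stack=$ r <S> r <D> p t  input=t p t p r r $  — match t
step 7: stack=$ r <S> r <D> p  input=p t p r r $  — match p
step 8: stack=$ r <S> r <D>  input=t p r r $  — expand <D> -> t p <D>
step 9: stack=$ r <S> r <D> p t  input=t p r r $  — match t
Stack after step 9: $ r <S> r <D> p (top = p).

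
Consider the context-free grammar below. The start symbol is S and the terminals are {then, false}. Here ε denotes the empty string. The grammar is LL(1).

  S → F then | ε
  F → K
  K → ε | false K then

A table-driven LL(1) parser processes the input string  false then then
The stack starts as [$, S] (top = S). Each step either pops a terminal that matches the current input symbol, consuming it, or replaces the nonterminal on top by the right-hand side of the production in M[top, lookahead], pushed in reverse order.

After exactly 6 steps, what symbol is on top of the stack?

then

     Stack                Input              Action
  1  $ S                  false then then $  expand S → F then
  2  $ then F             false then then $  expand F → K
  3  $ then K             false then then $  expand K → false K then
  4  $ then then K false  false then then $  match false
  5  $ then then K        then then $        expand K → ε
  6  $ then then          then then $        match then
Stack after step 6: $ then (top = then).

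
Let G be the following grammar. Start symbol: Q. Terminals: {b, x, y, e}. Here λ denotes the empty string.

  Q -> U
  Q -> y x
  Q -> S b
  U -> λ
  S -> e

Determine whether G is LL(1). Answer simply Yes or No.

Yes

FIRST(Q) = {λ, e, y}
FIRST(U) = {λ}
FIRST(S) = {e}
FOLLOW(Q) = {$}
FOLLOW(U) = {$}
FOLLOW(S) = {b}
Each cell of M receives at most one production.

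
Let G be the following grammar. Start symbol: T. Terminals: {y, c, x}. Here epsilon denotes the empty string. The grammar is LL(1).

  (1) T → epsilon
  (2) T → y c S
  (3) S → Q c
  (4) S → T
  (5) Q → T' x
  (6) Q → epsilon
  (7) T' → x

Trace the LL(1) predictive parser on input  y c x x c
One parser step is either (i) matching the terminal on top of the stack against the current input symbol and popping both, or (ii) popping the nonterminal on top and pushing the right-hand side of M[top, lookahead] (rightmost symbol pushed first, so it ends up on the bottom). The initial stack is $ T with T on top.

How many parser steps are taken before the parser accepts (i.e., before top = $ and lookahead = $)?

9

     Stack     Input        Action
  1  $ T       y c x x c $  expand T → y c S
  2  $ S c y   y c x x c $  match y
  3  $ S c     c x x c $    match c
  4  $ S       x x c $      expand S → Q c
  5  $ c Q     x x c $      expand Q → T' x
  6  $ c x T'  x x c $      expand T' → x
  7  $ c x x   x x c $      match x
  8  $ c x     x c $        match x
  9  $ c       c $          match c
Accept reached after 9 steps.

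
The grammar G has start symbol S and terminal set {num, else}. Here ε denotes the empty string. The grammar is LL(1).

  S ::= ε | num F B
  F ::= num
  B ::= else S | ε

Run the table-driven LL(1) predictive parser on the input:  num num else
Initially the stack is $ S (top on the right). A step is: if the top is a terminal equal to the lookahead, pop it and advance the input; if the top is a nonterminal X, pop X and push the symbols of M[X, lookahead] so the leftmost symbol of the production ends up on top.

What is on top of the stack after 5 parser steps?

     Stack      Input           Action
  1  $ S        num num else $  expand S ::= num F B
  2  $ B F num  num num else $  match num
  3  $ B F      num else $      expand F ::= num
  4  $ B num    num else $      match num
  5  $ B        else $          expand B ::= else S
Stack after step 5: $ S else (top = else).

else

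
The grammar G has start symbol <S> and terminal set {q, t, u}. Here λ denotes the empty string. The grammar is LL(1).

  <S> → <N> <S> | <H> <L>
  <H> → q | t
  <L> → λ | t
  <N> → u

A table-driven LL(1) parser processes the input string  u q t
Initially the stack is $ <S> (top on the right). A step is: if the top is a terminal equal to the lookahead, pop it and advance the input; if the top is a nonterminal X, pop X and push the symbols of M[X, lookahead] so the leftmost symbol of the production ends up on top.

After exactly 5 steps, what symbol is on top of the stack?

step 1: stack=$ <S>  input=u q t $  — expand <S> → <N> <S>
step 2: stack=$ <S> <N>  input=u q t $  — expand <N> → u
step 3: stack=$ <S> u  input=u q t $  — match u
step 4: stack=$ <S>  input=q t $  — expand <S> → <H> <L>
step 5: stack=$ <L> <H>  input=q t $  — expand <H> → q
Stack after step 5: $ <L> q (top = q).

q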